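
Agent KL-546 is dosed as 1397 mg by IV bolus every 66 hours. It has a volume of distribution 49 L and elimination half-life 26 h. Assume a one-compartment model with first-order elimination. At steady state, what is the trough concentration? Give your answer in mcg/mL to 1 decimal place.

τ/t½ = 66/26 ≈ 2.5385, so fraction remaining f = (1/2)^(66/26) ≈ 0.1721.
Accumulation ratio R = 1/(1 − f) ≈ 1/0.8279 ≈ 1.2079.
Each bolus raises the concentration by D/Vd = 1397/49 ≈ 28.510 mcg/mL.
Cmax,ss = C₀/(1 − f) ≈ 28.510/0.8279 ≈ 34.437 mcg/mL.
One interval later, Cmin,ss = Cmax,ss·e^(−kτ) ≈ 34.437 × 0.1721 ≈ 5.927 mcg/mL.

5.9 mcg/mL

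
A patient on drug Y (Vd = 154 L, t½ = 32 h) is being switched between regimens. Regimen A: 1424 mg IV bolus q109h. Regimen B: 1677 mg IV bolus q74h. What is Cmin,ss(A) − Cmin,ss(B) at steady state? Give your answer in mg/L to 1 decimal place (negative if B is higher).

Regimen A: f = (1/2)^(109/32) ≈ 0.0943; Cmin,ss = (1424/154)·f/(1−f) ≈ 0.963 mg/L.
Regimen B: f = (1/2)^(74/32) ≈ 0.2013; Cmin,ss = (1677/154)·f/(1−f) ≈ 2.745 mg/L.
Difference ≈ 0.963 − 2.745 ≈ -1.782 mg/L.

-1.8 mg/L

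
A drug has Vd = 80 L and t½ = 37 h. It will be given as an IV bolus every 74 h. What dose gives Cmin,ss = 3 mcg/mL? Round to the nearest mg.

720 mg

τ/t½ = 74/37 ≈ 2, so f = (1/2)^(74/37) ≈ 0.250000.
Cmin,ss = (D/Vd)·f/(1−f), so D = Cmin,ss·Vd·(1−f)/f.
D = 3 × 80 × (1−f)/f ≈ 3 × 80 × 3.00000 ≈ 720.00 mg.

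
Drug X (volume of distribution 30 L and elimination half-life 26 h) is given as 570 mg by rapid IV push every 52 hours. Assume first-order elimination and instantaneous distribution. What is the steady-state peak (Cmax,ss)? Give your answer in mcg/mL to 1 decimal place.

25.3 mcg/mL

The dosing interval is 2 half-lives, so f = 2^(−2) = 0.25.
Accumulation ratio R = 1/(1 − f) = 1/0.75 = 4/3.
Single-dose peak C₀ = D/Vd = 570/30 = 19 mcg/mL.
Steady-state peak Cmax,ss = C₀·R = 19 × 4/3 ≈ 25.333 mcg/mL.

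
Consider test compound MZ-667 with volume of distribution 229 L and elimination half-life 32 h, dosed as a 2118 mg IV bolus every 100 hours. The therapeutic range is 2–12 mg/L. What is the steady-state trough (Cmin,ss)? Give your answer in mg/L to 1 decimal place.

1.2 mg/L

k = ln2/t½ = ln2/32 ≈ 0.021661 h⁻¹; fraction remaining f = e^(−kτ) = e^(−0.021661×100) ≈ 0.1146.
Accumulation ratio R = 1/(1 − f) ≈ 1/0.8854 ≈ 1.1294.
Single-dose peak C₀ = D/Vd = 2118/229 ≈ 9.249 mg/L.
Cmax,ss = C₀/(1 − f) ≈ 9.249/0.8854 ≈ 10.446 mg/L.
Steady-state trough Cmin,ss = Cmax,ss·f ≈ 10.446 × 0.1146 ≈ 1.197 mg/L.
Trough 1.2 mg/L vs MEC 2 mg/L: subtherapeutic.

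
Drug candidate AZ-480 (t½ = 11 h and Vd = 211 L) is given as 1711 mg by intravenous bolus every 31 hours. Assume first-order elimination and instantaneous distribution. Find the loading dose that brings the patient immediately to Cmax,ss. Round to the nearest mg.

f = (1/2)^(31/11) ≈ 0.141789; accumulation ratio R = 1/(1−f) ≈ 1.16521.
Loading dose to hit Cmax,ss on first dose: D_load = D_maint·R ≈ 1711 × 1.16521 ≈ 1993.67 mg.

1994 mg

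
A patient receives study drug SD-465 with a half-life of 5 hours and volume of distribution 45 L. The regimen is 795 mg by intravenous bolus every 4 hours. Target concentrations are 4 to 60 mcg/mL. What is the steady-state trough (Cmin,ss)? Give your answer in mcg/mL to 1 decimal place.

23.8 mcg/mL

Over one 4-h interval, 4/5 ≈ 0.8 half-lives elapse, leaving f ≈ 0.5743 of each dose.
Each bolus raises the concentration by D/Vd = 795/45 ≈ 17.667 mcg/mL.
Steady-state trough Cmin,ss = C₀·f/(1−f) ≈ 17.667 × 0.5743/0.4257 ≈ 23.834 mcg/mL.
Trough 23.8 mcg/mL vs MEC 4 mcg/mL: adequate.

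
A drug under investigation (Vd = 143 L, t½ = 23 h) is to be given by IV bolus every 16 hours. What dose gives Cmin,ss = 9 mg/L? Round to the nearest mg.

797 mg

τ/t½ = 16/23 ≈ 0.69565, so f = (1/2)^(16/23) ≈ 0.617430.
Cmin,ss = (D/Vd)·f/(1−f), so D = Cmin,ss·Vd·(1−f)/f.
D = 9 × 143 × (1−f)/f ≈ 9 × 143 × 0.61962 ≈ 797.45 mg.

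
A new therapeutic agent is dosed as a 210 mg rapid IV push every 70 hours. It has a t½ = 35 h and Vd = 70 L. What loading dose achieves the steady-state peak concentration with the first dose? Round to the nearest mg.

f = (1/2)^(70/35) ≈ 0.250000; accumulation ratio R = 1/(1−f) ≈ 1.33333.
Loading dose to hit Cmax,ss on first dose: D_load = D_maint·R ≈ 210 × 1.33333 ≈ 280.00 mg.

280 mg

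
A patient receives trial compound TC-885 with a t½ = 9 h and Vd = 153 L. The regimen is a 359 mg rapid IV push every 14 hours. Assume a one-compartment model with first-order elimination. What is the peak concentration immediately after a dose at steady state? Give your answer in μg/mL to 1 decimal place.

Over one 14-h interval, 14/9 ≈ 1.5556 half-lives elapse, leaving f ≈ 0.3402 of each dose.
At steady state, accumulation factor R = 1/(1 − e^(−kτ)) ≈ 1.5156.
Each bolus raises the concentration by D/Vd = 359/153 ≈ 2.346 μg/mL.
Steady-state peak Cmax,ss = C₀·R ≈ 2.346 × 1.5156 ≈ 3.556 μg/mL.

3.6 μg/mL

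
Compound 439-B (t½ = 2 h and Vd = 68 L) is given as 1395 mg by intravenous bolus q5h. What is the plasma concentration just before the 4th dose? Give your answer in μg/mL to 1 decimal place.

f = (1/2)^(τ/t½) = (1/2)^(5/2) ≈ 0.1768.
C₀ = D/Vd = 1395/68 ≈ 20.515 μg/mL.
Before the 4th dose, 3 doses have been given. Superposition: Cmin = C₀·(f + f² + … + f^3).
≈ 20.515 × (0.1768 + 0.0313 + 0.0055) ≈ 20.515 × 0.2136 ≈ 4.382 μg/mL.

4.4 μg/mL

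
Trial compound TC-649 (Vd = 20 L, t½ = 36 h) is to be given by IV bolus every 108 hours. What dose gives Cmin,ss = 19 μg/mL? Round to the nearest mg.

τ/t½ = 108/36 ≈ 3, so f = (1/2)^(108/36) ≈ 0.125000.
Cmin,ss = (D/Vd)·f/(1−f), so D = Cmin,ss·Vd·(1−f)/f.
D = 19 × 20 × (1−f)/f ≈ 19 × 20 × 7.00000 ≈ 2660.00 mg.

2660 mg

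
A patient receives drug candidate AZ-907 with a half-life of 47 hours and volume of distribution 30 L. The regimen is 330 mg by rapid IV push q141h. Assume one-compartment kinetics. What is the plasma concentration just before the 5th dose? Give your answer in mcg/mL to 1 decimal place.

f = (1/2)^(τ/t½) = (1/2)^(141/47) ≈ 0.1250.
C₀ = D/Vd = 330/30 ≈ 11.000 mcg/mL.
Before the 5th dose, 4 doses have been given. Superposition: Cmin = C₀·(f + f² + … + f^4).
≈ 11.000 × (0.1250 + 0.0156 + 0.0020 + 0.0002) ≈ 11.000 × 0.1428 ≈ 1.571 mcg/mL.

1.6 mcg/mL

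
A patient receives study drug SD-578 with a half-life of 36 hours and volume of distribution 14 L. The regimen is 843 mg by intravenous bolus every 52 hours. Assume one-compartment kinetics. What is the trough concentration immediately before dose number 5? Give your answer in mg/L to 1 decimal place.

34.3 mg/L

f = (1/2)^(τ/t½) = (1/2)^(52/36) ≈ 0.3674.
C₀ = D/Vd = 843/14 ≈ 60.214 mg/L.
Before the 5th dose, 4 doses have been given. Superposition: Cmin = C₀·(f + f² + … + f^4).
≈ 60.214 × (0.3674 + 0.1350 + 0.0496 + 0.0182) ≈ 60.214 × 0.5702 ≈ 34.334 mg/L.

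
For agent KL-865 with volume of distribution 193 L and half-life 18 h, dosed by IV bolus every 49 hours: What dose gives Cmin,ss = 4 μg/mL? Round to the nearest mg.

4322 mg

τ/t½ = 49/18 ≈ 2.7222, so f = (1/2)^(49/18) ≈ 0.151541.
Cmin,ss = (D/Vd)·f/(1−f), so D = Cmin,ss·Vd·(1−f)/f.
D = 4 × 193 × (1−f)/f ≈ 4 × 193 × 5.59887 ≈ 4322.33 mg.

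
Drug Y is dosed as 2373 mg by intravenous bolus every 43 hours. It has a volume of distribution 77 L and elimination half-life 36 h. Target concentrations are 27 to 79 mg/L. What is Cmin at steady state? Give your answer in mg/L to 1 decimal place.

23.9 mg/L

Over one 43-h interval, 43/36 ≈ 1.1944 half-lives elapse, leaving f ≈ 0.4370 of each dose.
Accumulation ratio R = 1/(1 − f) ≈ 1/0.5630 ≈ 1.7762.
Each bolus raises the concentration by D/Vd = 2373/77 ≈ 30.818 mg/L.
Cmax,ss = C₀/(1 − f) ≈ 30.818/0.5630 ≈ 54.739 mg/L.
Steady-state trough Cmin,ss = Cmax,ss·f ≈ 54.739 × 0.4370 ≈ 23.921 mg/L.
Trough 23.9 mg/L vs MEC 27 mg/L: subtherapeutic.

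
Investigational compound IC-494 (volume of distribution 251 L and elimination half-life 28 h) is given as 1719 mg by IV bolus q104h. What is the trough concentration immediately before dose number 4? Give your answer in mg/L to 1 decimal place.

f = (1/2)^(τ/t½) = (1/2)^(104/28) ≈ 0.0762.
C₀ = D/Vd = 1719/251 ≈ 6.849 mg/L.
Before the 4th dose, 3 doses have been given. Superposition: Cmin = C₀·(f + f² + … + f^3).
≈ 6.849 × (0.0762 + 0.0058 + 0.0004) ≈ 6.849 × 0.0824 ≈ 0.564 mg/L.

0.6 mg/L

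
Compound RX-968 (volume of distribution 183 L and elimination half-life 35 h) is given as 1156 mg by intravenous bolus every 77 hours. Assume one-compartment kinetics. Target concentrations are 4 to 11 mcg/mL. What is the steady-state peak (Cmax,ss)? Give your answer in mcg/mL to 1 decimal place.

8.1 mcg/mL

τ/t½ = 77/35 ≈ 2.2, so fraction remaining f = (1/2)^(77/35) ≈ 0.2176.
At steady state, accumulation factor R = 1/(1 − e^(−kτ)) ≈ 1.2781.
Single-dose peak C₀ = D/Vd = 1156/183 ≈ 6.317 mcg/mL.
Cmax,ss = C₀/(1 − f) ≈ 6.317/0.7824 ≈ 8.074 mcg/mL.
Peak 8.1 mcg/mL vs MTC 11 mcg/mL: below toxic threshold.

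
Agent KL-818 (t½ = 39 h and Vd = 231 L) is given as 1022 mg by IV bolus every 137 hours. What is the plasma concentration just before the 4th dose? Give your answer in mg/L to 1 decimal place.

f = (1/2)^(τ/t½) = (1/2)^(137/39) ≈ 0.0876.
C₀ = D/Vd = 1022/231 ≈ 4.424 mg/L.
Before the 4th dose, 3 doses have been given. Superposition: Cmin = C₀·(f + f² + … + f^3).
≈ 4.424 × (0.0876 + 0.0077 + 0.0007) ≈ 4.424 × 0.0960 ≈ 0.425 mg/L.

0.4 mg/L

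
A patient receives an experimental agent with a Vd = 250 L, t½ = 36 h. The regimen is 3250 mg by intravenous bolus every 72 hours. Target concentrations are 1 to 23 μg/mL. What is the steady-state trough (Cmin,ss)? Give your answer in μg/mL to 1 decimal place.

τ = 72 h = 2 half-lives, so f = (1/2)^2 = 0.25.
Accumulation ratio R = 1/(1 − f) = 1/0.75 = 4/3.
Single-dose peak C₀ = D/Vd = 3250/250 = 13 μg/mL.
Steady-state peak Cmax,ss = C₀·R = 13 × 4/3 ≈ 17.333 μg/mL.
Steady-state trough Cmin,ss = Cmax,ss·f ≈ 17.333 × 0.25 ≈ 4.333 μg/mL.
Trough 4.3 μg/mL vs MEC 1 μg/mL: adequate.

4.3 μg/mL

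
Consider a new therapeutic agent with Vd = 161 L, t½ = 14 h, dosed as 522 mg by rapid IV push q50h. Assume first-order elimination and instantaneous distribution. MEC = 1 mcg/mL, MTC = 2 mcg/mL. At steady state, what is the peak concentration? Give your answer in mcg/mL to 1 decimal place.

3.5 mcg/mL

Over one 50-h interval, 50/14 ≈ 3.5714 half-lives elapse, leaving f ≈ 0.0841 of each dose.
At steady state, accumulation factor R = 1/(1 − e^(−kτ)) ≈ 1.0918.
Each bolus raises the concentration by D/Vd = 522/161 ≈ 3.242 mcg/mL.
Steady-state peak Cmax,ss = C₀·R ≈ 3.242 × 1.0918 ≈ 3.540 mcg/mL.
Peak 3.5 mcg/mL vs MTC 2 mcg/mL: exceeds toxic threshold.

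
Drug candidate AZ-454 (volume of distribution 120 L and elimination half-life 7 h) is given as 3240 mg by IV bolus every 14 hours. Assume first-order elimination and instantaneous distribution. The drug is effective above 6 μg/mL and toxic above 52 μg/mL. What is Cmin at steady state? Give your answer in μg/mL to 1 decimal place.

τ = 14 h = 2 half-lives, so f = (1/2)^2 = 0.25.
At steady state, R = 1/(1 − 0.25) = 4/3.
Single-dose peak C₀ = D/Vd = 3240/120 = 27 μg/mL.
Steady-state peak Cmax,ss = C₀·R = 27 × 4/3 ≈ 36.000 μg/mL.
Steady-state trough Cmin,ss = Cmax,ss·f ≈ 36.000 × 0.25 ≈ 9.000 μg/mL.
Trough 9.0 μg/mL vs MEC 6 μg/mL: adequate.

9.0 μg/mL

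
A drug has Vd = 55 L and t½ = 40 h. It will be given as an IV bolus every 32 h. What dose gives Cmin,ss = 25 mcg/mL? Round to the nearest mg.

1019 mg

τ/t½ = 32/40 ≈ 0.8, so f = (1/2)^(32/40) ≈ 0.574349.
Cmin,ss = (D/Vd)·f/(1−f), so D = Cmin,ss·Vd·(1−f)/f.
D = 25 × 55 × (1−f)/f ≈ 25 × 55 × 0.74110 ≈ 1019.01 mg.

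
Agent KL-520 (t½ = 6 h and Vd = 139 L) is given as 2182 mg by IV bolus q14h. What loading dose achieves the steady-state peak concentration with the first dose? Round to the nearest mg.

f = (1/2)^(14/6) ≈ 0.198425; accumulation ratio R = 1/(1−f) ≈ 1.24754.
Loading dose to hit Cmax,ss on first dose: D_load = D_maint·R ≈ 2182 × 1.24754 ≈ 2722.13 mg.

2722 mg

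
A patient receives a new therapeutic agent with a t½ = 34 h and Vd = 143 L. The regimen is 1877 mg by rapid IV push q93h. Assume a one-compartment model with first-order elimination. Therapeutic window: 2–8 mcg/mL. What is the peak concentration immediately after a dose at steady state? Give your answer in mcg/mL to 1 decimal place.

k = ln2/t½ = ln2/34 ≈ 0.020387 h⁻¹; fraction remaining f = e^(−kτ) = e^(−0.020387×93) ≈ 0.1502.
At steady state, accumulation factor R = 1/(1 − e^(−kτ)) ≈ 1.1767.
Each bolus raises the concentration by D/Vd = 1877/143 ≈ 13.126 mcg/mL.
Cmax,ss = C₀/(1 − f) ≈ 13.126/0.8498 ≈ 15.446 mcg/mL.
Peak 15.4 mcg/mL vs MTC 8 mcg/mL: exceeds toxic threshold.

15.4 mcg/mL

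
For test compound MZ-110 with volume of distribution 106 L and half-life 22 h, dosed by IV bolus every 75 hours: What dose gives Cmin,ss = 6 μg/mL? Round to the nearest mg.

6120 mg

τ/t½ = 75/22 ≈ 3.4091, so f = (1/2)^(75/22) ≈ 0.094137.
Cmin,ss = (D/Vd)·f/(1−f), so D = Cmin,ss·Vd·(1−f)/f.
D = 6 × 106 × (1−f)/f ≈ 6 × 106 × 9.62282 ≈ 6120.11 mg.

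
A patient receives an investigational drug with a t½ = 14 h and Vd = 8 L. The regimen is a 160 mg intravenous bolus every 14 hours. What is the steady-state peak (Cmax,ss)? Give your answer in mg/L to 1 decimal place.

40.0 mg/L

The dosing interval is 1 half-life, so f = 2^(−1) = 0.5.
At steady state, R = 1/(1 − 0.5) = 2/1.
Single-dose peak C₀ = D/Vd = 160/8 = 20 mg/L.
Steady-state peak Cmax,ss = C₀·R = 20 × 2/1 ≈ 40.000 mg/L.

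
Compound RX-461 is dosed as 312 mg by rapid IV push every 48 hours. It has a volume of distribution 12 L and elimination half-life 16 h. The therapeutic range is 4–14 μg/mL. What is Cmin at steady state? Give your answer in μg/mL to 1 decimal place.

The dosing interval is 3 half-lives, so f = 2^(−3) = 0.125.
At steady state, R = 1/(1 − 0.125) = 8/7.
Single-dose peak C₀ = D/Vd = 312/12 = 26 μg/mL.
Steady-state peak Cmax,ss = C₀·R = 26 × 8/7 ≈ 29.714 μg/mL.
Steady-state trough Cmin,ss = Cmax,ss·f ≈ 29.714 × 0.125 ≈ 3.714 μg/mL.
Trough 3.7 μg/mL vs MEC 4 μg/mL: subtherapeutic.

3.7 μg/mL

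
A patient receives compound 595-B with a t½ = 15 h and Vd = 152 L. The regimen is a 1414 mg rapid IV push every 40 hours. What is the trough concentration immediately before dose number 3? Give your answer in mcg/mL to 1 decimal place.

f = (1/2)^(τ/t½) = (1/2)^(40/15) ≈ 0.1575.
C₀ = D/Vd = 1414/152 ≈ 9.303 mcg/mL.
Before the 3rd dose, 2 doses have been given. Superposition: Cmin = C₀·(f + f²).
≈ 9.303 × (0.1575 + 0.0248) ≈ 9.303 × 0.1823 ≈ 1.696 mcg/mL.

1.7 mcg/mL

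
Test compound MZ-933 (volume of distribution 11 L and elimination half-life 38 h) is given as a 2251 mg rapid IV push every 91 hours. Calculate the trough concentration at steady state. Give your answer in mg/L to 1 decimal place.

48.1 mg/L

Over one 91-h interval, 91/38 ≈ 2.3947 half-lives elapse, leaving f ≈ 0.1902 of each dose.
Accumulation ratio R = 1/(1 − f) ≈ 1/0.8098 ≈ 1.2349.
Single-dose peak C₀ = D/Vd = 2251/11 ≈ 204.636 mg/L.
Steady-state peak Cmax,ss = C₀·R ≈ 204.636 × 1.2349 ≈ 252.705 mg/L.
One interval later, Cmin,ss = Cmax,ss·e^(−kτ) ≈ 252.705 × 0.1902 ≈ 48.064 mg/L.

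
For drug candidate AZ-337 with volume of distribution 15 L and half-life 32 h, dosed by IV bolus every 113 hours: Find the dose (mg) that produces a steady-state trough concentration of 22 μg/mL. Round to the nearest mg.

3485 mg

τ/t½ = 113/32 ≈ 3.5312, so f = (1/2)^(113/32) ≈ 0.086494.
Cmin,ss = (D/Vd)·f/(1−f), so D = Cmin,ss·Vd·(1−f)/f.
D = 22 × 15 × (1−f)/f ≈ 22 × 15 × 10.56150 ≈ 3485.30 mg.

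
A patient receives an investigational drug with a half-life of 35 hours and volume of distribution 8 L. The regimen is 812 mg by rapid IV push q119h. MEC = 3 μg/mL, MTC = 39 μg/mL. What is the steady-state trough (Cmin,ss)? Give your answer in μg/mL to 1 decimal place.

10.6 μg/mL

Over one 119-h interval, 119/35 ≈ 3.4 half-lives elapse, leaving f ≈ 0.0947 of each dose.
At steady state, accumulation factor R = 1/(1 − e^(−kτ)) ≈ 1.1046.
Single-dose peak C₀ = D/Vd = 812/8 ≈ 101.500 μg/mL.
Cmax,ss = C₀/(1 − f) ≈ 101.500/0.9053 ≈ 112.118 μg/mL.
Steady-state trough Cmin,ss = Cmax,ss·f ≈ 112.118 × 0.0947 ≈ 10.618 μg/mL.
Trough 10.6 μg/mL vs MEC 3 μg/mL: adequate.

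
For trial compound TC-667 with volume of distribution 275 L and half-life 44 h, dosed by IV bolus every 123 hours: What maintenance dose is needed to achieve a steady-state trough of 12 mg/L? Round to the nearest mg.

τ/t½ = 123/44 ≈ 2.7955, so f = (1/2)^(123/44) ≈ 0.144040.
Cmin,ss = (D/Vd)·f/(1−f), so D = Cmin,ss·Vd·(1−f)/f.
D = 12 × 275 × (1−f)/f ≈ 12 × 275 × 5.94252 ≈ 19610.32 mg.

19610 mg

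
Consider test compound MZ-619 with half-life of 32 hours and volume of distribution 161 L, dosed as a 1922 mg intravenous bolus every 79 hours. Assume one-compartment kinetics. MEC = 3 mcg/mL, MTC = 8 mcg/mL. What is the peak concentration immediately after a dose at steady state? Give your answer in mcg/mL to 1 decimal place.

Over one 79-h interval, 79/32 ≈ 2.4688 half-lives elapse, leaving f ≈ 0.1806 of each dose.
Accumulation ratio R = 1/(1 − f) ≈ 1/0.8194 ≈ 1.2204.
Each bolus raises the concentration by D/Vd = 1922/161 ≈ 11.938 mcg/mL.
Cmax,ss = C₀/(1 − f) ≈ 11.938/0.8194 ≈ 14.569 mcg/mL.
Peak 14.6 mcg/mL vs MTC 8 mcg/mL: exceeds toxic threshold.

14.6 mcg/mL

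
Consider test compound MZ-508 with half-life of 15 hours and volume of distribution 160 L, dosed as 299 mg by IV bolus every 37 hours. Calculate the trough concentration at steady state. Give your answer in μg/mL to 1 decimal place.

τ/t½ = 37/15 ≈ 2.4667, so fraction remaining f = (1/2)^(37/15) ≈ 0.1809.
Accumulation ratio R = 1/(1 − f) ≈ 1/0.8191 ≈ 1.2209.
Each bolus raises the concentration by D/Vd = 299/160 ≈ 1.869 μg/mL.
Cmax,ss = C₀/(1 − f) ≈ 1.869/0.8191 ≈ 2.282 μg/mL.
Steady-state trough Cmin,ss = Cmax,ss·f ≈ 2.282 × 0.1809 ≈ 0.413 μg/mL.

0.4 μg/mL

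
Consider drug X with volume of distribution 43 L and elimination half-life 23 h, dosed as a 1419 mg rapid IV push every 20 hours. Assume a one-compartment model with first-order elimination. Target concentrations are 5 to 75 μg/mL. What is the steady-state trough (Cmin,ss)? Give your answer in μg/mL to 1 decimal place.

k = ln2/t½ = ln2/23 ≈ 0.030137 h⁻¹; fraction remaining f = e^(−kτ) = e^(−0.030137×20) ≈ 0.5473.
Each bolus raises the concentration by D/Vd = 1419/43 ≈ 33.000 μg/mL.
Steady-state trough Cmin,ss = C₀·f/(1−f) ≈ 33.000 × 0.5473/0.4527 ≈ 39.896 μg/mL.
Trough 39.9 μg/mL vs MEC 5 μg/mL: adequate.

39.9 μg/mL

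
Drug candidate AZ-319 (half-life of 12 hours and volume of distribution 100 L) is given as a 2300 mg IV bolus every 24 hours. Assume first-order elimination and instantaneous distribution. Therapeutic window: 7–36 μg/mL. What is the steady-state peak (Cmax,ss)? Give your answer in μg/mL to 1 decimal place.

The dosing interval is 2 half-lives, so f = 2^(−2) = 0.25.
Accumulation ratio R = 1/(1 − f) = 1/0.75 = 4/3.
Single-dose peak C₀ = D/Vd = 2300/100 = 23 μg/mL.
Steady-state peak Cmax,ss = C₀·R = 23 × 4/3 ≈ 30.667 μg/mL.
Peak 30.7 μg/mL vs MTC 36 μg/mL: below toxic threshold.

30.7 μg/mL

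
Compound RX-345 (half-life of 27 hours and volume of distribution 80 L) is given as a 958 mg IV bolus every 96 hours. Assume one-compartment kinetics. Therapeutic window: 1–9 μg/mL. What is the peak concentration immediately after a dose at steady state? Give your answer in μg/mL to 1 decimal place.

Over one 96-h interval, 96/27 ≈ 3.5556 half-lives elapse, leaving f ≈ 0.0850 of each dose.
Accumulation ratio R = 1/(1 − f) ≈ 1/0.9150 ≈ 1.0929.
Single-dose peak C₀ = D/Vd = 958/80 ≈ 11.975 μg/mL.
Cmax,ss = C₀/(1 − f) ≈ 11.975/0.9150 ≈ 13.087 μg/mL.
Peak 13.1 μg/mL vs MTC 9 μg/mL: exceeds toxic threshold.

13.1 μg/mL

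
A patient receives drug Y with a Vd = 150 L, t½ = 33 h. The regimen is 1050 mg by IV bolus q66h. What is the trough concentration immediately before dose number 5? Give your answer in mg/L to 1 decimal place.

2.3 mg/L

f = (1/2)^(τ/t½) = (1/2)^(66/33) ≈ 0.2500.
C₀ = D/Vd = 1050/150 ≈ 7.000 mg/L.
Before the 5th dose, 4 doses have been given. Superposition: Cmin = C₀·(f + f² + … + f^4).
≈ 7.000 × (0.2500 + 0.0625 + 0.0156 + 0.0039) ≈ 7.000 × 0.3320 ≈ 2.324 mg/L.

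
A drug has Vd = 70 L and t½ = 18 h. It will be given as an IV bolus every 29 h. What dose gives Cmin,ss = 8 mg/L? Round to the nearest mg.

τ/t½ = 29/18 ≈ 1.6111, so f = (1/2)^(29/18) ≈ 0.327346.
Cmin,ss = (D/Vd)·f/(1−f), so D = Cmin,ss·Vd·(1−f)/f.
D = 8 × 70 × (1−f)/f ≈ 8 × 70 × 2.05487 ≈ 1150.73 mg.

1151 mg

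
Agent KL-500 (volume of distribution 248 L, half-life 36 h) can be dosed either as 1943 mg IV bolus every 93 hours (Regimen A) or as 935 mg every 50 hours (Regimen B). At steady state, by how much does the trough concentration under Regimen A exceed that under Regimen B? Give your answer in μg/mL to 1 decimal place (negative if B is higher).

Regimen A: f = (1/2)^(93/36) ≈ 0.1669; Cmin,ss = (1943/248)·f/(1−f) ≈ 1.570 μg/mL.
Regimen B: f = (1/2)^(50/36) ≈ 0.3819; Cmin,ss = (935/248)·f/(1−f) ≈ 2.329 μg/mL.
Difference ≈ 1.570 − 2.329 ≈ -0.759 μg/mL.

-0.8 μg/mL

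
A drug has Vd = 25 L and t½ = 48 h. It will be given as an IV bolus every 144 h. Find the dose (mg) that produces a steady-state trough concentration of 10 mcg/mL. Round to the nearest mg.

1750 mg

τ/t½ = 144/48 ≈ 3, so f = (1/2)^(144/48) ≈ 0.125000.
Cmin,ss = (D/Vd)·f/(1−f), so D = Cmin,ss·Vd·(1−f)/f.
D = 10 × 25 × (1−f)/f ≈ 10 × 25 × 7.00000 ≈ 1750.00 mg.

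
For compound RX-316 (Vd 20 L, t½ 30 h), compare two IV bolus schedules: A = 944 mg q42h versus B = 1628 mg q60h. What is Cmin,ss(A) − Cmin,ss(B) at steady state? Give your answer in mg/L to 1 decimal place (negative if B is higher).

Regimen A: f = (1/2)^(42/30) ≈ 0.3789; Cmin,ss = (944/20)·f/(1−f) ≈ 28.794 mg/L.
Regimen B: f = (1/2)^(60/30) ≈ 0.2500; Cmin,ss = (1628/20)·f/(1−f) ≈ 27.133 mg/L.
Difference ≈ 28.794 − 27.133 ≈ 1.661 mg/L.

1.7 mg/L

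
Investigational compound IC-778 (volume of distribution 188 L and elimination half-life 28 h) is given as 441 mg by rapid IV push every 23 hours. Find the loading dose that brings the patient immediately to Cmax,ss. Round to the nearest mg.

f = (1/2)^(23/28) ≈ 0.565881; accumulation ratio R = 1/(1−f) ≈ 2.30352.
Loading dose to hit Cmax,ss on first dose: D_load = D_maint·R ≈ 441 × 2.30352 ≈ 1015.85 mg.

1016 mg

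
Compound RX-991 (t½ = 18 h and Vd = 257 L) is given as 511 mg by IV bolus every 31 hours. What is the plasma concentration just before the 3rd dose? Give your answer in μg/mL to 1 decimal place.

f = (1/2)^(τ/t½) = (1/2)^(31/18) ≈ 0.3031.
C₀ = D/Vd = 511/257 ≈ 1.988 μg/mL.
Before the 3rd dose, 2 doses have been given. Superposition: Cmin = C₀·(f + f²).
≈ 1.988 × (0.3031 + 0.0919) ≈ 1.988 × 0.3950 ≈ 0.785 μg/mL.

0.8 μg/mL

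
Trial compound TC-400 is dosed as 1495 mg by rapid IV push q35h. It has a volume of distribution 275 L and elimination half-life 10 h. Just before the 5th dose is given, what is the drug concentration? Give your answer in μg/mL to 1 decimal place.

f = (1/2)^(τ/t½) = (1/2)^(35/10) ≈ 0.0884.
C₀ = D/Vd = 1495/275 ≈ 5.436 μg/mL.
Before the 5th dose, 4 doses have been given. Superposition: Cmin = C₀·(f + f² + … + f^4).
≈ 5.436 × (0.0884 + 0.0078 + 0.0007 + 0.0001) ≈ 5.436 × 0.0970 ≈ 0.527 μg/mL.

0.5 μg/mL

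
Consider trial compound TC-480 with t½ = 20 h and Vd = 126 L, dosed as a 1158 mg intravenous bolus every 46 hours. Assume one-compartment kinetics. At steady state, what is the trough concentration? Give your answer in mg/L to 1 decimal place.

k = ln2/t½ = ln2/20 ≈ 0.034657 h⁻¹; fraction remaining f = e^(−kτ) = e^(−0.034657×46) ≈ 0.2031.
Each bolus raises the concentration by D/Vd = 1158/126 ≈ 9.190 mg/L.
Steady-state trough Cmin,ss = C₀·f/(1−f) ≈ 9.190 × 0.2031/0.7969 ≈ 2.342 mg/L.

2.3 mg/L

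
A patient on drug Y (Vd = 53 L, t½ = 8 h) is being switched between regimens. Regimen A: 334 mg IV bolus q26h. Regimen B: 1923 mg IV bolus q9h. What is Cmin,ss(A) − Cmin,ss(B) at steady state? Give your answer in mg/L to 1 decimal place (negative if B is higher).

-30.0 mg/L

Regimen A: f = (1/2)^(26/8) ≈ 0.1051; Cmin,ss = (334/53)·f/(1−f) ≈ 0.740 mg/L.
Regimen B: f = (1/2)^(9/8) ≈ 0.4585; Cmin,ss = (1923/53)·f/(1−f) ≈ 30.722 mg/L.
Difference ≈ 0.740 − 30.722 ≈ -29.982 mg/L.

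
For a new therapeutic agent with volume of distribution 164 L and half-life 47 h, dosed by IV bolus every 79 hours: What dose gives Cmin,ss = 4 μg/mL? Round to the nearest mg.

1447 mg

τ/t½ = 79/47 ≈ 1.6809, so f = (1/2)^(79/47) ≈ 0.311899.
Cmin,ss = (D/Vd)·f/(1−f), so D = Cmin,ss·Vd·(1−f)/f.
D = 4 × 164 × (1−f)/f ≈ 4 × 164 × 2.20617 ≈ 1447.25 mg.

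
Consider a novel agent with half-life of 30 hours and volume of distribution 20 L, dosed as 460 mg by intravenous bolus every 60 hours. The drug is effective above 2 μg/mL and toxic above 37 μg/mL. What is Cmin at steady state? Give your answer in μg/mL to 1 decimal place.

7.7 μg/mL

τ = 60 h = 2 half-lives, so f = (1/2)^2 = 0.25.
At steady state, R = 1/(1 − 0.25) = 4/3.
Single-dose peak C₀ = D/Vd = 460/20 = 23 μg/mL.
Steady-state peak Cmax,ss = C₀·R = 23 × 4/3 ≈ 30.667 μg/mL.
Steady-state trough Cmin,ss = Cmax,ss·f ≈ 30.667 × 0.25 ≈ 7.667 μg/mL.
Trough 7.7 μg/mL vs MEC 2 μg/mL: adequate.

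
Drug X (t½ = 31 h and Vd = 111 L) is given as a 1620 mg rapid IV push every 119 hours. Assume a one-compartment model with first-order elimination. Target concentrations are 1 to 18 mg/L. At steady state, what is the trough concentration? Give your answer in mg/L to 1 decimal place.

1.1 mg/L

k = ln2/t½ = ln2/31 ≈ 0.022360 h⁻¹; fraction remaining f = e^(−kτ) = e^(−0.022360×119) ≈ 0.0699.
At steady state, accumulation factor R = 1/(1 − e^(−kτ)) ≈ 1.0752.
Single-dose peak C₀ = D/Vd = 1620/111 ≈ 14.595 mg/L.
Cmax,ss = C₀/(1 − f) ≈ 14.595/0.9301 ≈ 15.692 mg/L.
Steady-state trough Cmin,ss = Cmax,ss·f ≈ 15.692 × 0.0699 ≈ 1.097 mg/L.
Trough 1.1 mg/L vs MEC 1 mg/L: adequate.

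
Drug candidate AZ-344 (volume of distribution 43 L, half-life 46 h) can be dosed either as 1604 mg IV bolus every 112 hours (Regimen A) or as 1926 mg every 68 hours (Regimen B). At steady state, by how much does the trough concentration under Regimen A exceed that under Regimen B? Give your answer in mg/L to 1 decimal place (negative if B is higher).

-16.6 mg/L

Regimen A: f = (1/2)^(112/46) ≈ 0.1850; Cmin,ss = (1604/43)·f/(1−f) ≈ 8.467 mg/L.
Regimen B: f = (1/2)^(68/46) ≈ 0.3589; Cmin,ss = (1926/43)·f/(1−f) ≈ 25.075 mg/L.
Difference ≈ 8.467 − 25.075 ≈ -16.608 mg/L.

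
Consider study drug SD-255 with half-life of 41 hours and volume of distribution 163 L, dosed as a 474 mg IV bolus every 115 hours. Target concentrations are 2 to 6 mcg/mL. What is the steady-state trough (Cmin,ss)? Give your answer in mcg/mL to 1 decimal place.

k = ln2/t½ = ln2/41 ≈ 0.016906 h⁻¹; fraction remaining f = e^(−kτ) = e^(−0.016906×115) ≈ 0.1431.
Single-dose peak C₀ = D/Vd = 474/163 ≈ 2.908 mcg/mL.
Steady-state trough Cmin,ss = C₀·f/(1−f) ≈ 2.908 × 0.1431/0.8569 ≈ 0.486 mcg/mL.
Trough 0.5 mcg/mL vs MEC 2 mcg/mL: subtherapeutic.

0.5 mcg/mL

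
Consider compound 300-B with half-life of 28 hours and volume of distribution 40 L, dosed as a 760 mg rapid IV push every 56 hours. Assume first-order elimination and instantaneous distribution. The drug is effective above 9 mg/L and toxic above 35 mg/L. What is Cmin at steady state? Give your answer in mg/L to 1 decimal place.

6.3 mg/L

The dosing interval is 2 half-lives, so f = 2^(−2) = 0.25.
Accumulation ratio R = 1/(1 − f) = 1/0.75 = 4/3.
Single-dose peak C₀ = D/Vd = 760/40 = 19 mg/L.
Steady-state peak Cmax,ss = C₀·R = 19 × 4/3 ≈ 25.333 mg/L.
Steady-state trough Cmin,ss = Cmax,ss·f ≈ 25.333 × 0.25 ≈ 6.333 mg/L.
Trough 6.3 mg/L vs MEC 9 mg/L: subtherapeutic.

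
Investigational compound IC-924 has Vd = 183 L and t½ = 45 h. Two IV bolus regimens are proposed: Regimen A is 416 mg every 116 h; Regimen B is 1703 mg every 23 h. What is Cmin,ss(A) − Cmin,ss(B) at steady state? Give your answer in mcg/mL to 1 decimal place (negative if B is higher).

-21.4 mcg/mL

Regimen A: f = (1/2)^(116/45) ≈ 0.1675; Cmin,ss = (416/183)·f/(1−f) ≈ 0.457 mcg/mL.
Regimen B: f = (1/2)^(23/45) ≈ 0.7017; Cmin,ss = (1703/183)·f/(1−f) ≈ 21.891 mcg/mL.
Difference ≈ 0.457 − 21.891 ≈ -21.434 mcg/mL.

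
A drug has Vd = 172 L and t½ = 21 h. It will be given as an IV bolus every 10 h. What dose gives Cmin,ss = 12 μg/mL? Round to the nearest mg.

807 mg

τ/t½ = 10/21 ≈ 0.47619, so f = (1/2)^(10/21) ≈ 0.718873.
Cmin,ss = (D/Vd)·f/(1−f), so D = Cmin,ss·Vd·(1−f)/f.
D = 12 × 172 × (1−f)/f ≈ 12 × 172 × 0.39107 ≈ 807.17 mg.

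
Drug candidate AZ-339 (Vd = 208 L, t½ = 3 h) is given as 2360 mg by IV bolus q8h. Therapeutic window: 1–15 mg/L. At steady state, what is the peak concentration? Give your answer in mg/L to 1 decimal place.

k = ln2/t½ = ln2/3 ≈ 0.231049 h⁻¹; fraction remaining f = e^(−kτ) = e^(−0.231049×8) ≈ 0.1575.
Accumulation ratio R = 1/(1 − f) ≈ 1/0.8425 ≈ 1.1869.
Single-dose peak C₀ = D/Vd = 2360/208 ≈ 11.346 mg/L.
Steady-state peak Cmax,ss = C₀·R ≈ 11.346 × 1.1869 ≈ 13.467 mg/L.
Peak 13.5 mg/L vs MTC 15 mg/L: below toxic threshold.

13.5 mg/L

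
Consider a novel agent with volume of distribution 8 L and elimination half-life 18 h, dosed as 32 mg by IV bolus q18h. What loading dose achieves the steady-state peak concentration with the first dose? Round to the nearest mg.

f = (1/2)^(18/18) ≈ 0.500000; accumulation ratio R = 1/(1−f) ≈ 2.00000.
Loading dose to hit Cmax,ss on first dose: D_load = D_maint·R ≈ 32 × 2.00000 ≈ 64.00 mg.

64 mg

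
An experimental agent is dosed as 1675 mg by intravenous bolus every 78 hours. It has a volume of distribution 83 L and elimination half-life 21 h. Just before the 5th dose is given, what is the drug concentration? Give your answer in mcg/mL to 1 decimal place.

1.7 mcg/mL

f = (1/2)^(τ/t½) = (1/2)^(78/21) ≈ 0.0762.
C₀ = D/Vd = 1675/83 ≈ 20.181 mcg/mL.
Before the 5th dose, 4 doses have been given. Superposition: Cmin = C₀·(f + f² + … + f^4).
≈ 20.181 × (0.0762 + 0.0058 + 0.0004 + 0.0000) ≈ 20.181 × 0.0824 ≈ 1.663 mcg/mL.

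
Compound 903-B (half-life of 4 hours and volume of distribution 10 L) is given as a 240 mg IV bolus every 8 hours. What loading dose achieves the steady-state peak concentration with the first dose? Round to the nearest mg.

f = (1/2)^(8/4) ≈ 0.250000; accumulation ratio R = 1/(1−f) ≈ 1.33333.
Loading dose to hit Cmax,ss on first dose: D_load = D_maint·R ≈ 240 × 1.33333 ≈ 320.00 mg.

320 mg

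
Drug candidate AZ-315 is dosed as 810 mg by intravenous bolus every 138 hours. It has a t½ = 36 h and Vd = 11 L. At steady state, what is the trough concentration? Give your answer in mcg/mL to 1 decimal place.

5.6 mcg/mL

τ/t½ = 138/36 ≈ 3.8333, so fraction remaining f = (1/2)^(138/36) ≈ 0.0702.
Accumulation ratio R = 1/(1 − f) ≈ 1/0.9298 ≈ 1.0755.
Each bolus raises the concentration by D/Vd = 810/11 ≈ 73.636 mcg/mL.
Cmax,ss = C₀/(1 − f) ≈ 73.636/0.9298 ≈ 79.196 mcg/mL.
Steady-state trough Cmin,ss = Cmax,ss·f ≈ 79.196 × 0.0702 ≈ 5.560 mcg/mL.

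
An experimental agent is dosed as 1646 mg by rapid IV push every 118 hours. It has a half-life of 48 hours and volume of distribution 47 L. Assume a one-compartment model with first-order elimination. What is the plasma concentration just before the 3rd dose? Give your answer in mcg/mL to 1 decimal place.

f = (1/2)^(τ/t½) = (1/2)^(118/48) ≈ 0.1820.
C₀ = D/Vd = 1646/47 ≈ 35.021 mcg/mL.
Before the 3rd dose, 2 doses have been given. Superposition: Cmin = C₀·(f + f²).
≈ 35.021 × (0.1820 + 0.0331) ≈ 35.021 × 0.2151 ≈ 7.533 mcg/mL.

7.5 mcg/mL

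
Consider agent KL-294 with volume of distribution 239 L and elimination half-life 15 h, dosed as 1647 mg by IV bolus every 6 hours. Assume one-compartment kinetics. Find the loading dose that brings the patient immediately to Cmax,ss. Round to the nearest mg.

f = (1/2)^(6/15) ≈ 0.757858; accumulation ratio R = 1/(1−f) ≈ 4.12981.
Loading dose to hit Cmax,ss on first dose: D_load = D_maint·R ≈ 1647 × 4.12981 ≈ 6801.80 mg.

6802 mg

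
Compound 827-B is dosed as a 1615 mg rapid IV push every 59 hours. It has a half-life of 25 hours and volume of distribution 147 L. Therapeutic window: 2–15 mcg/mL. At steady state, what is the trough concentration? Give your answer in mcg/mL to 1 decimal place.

k = ln2/t½ = ln2/25 ≈ 0.027726 h⁻¹; fraction remaining f = e^(−kτ) = e^(−0.027726×59) ≈ 0.1948.
At steady state, accumulation factor R = 1/(1 − e^(−kτ)) ≈ 1.2419.
Single-dose peak C₀ = D/Vd = 1615/147 ≈ 10.986 mcg/mL.
Steady-state peak Cmax,ss = C₀·R ≈ 10.986 × 1.2419 ≈ 13.644 mcg/mL.
Steady-state trough Cmin,ss = Cmax,ss·f ≈ 13.644 × 0.1948 ≈ 2.658 mcg/mL.
Trough 2.7 mcg/mL vs MEC 2 mcg/mL: adequate.

2.7 mcg/mL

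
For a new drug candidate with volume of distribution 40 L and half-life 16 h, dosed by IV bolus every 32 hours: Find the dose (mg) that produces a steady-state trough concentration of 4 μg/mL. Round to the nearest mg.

480 mg

τ/t½ = 32/16 ≈ 2, so f = (1/2)^(32/16) ≈ 0.250000.
Cmin,ss = (D/Vd)·f/(1−f), so D = Cmin,ss·Vd·(1−f)/f.
D = 4 × 40 × (1−f)/f ≈ 4 × 40 × 3.00000 ≈ 480.00 mg.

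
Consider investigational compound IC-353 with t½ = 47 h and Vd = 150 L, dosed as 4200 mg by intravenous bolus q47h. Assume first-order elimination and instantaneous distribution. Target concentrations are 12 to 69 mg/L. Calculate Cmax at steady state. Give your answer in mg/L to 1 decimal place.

τ = 47 h = 1 half-life, so f = (1/2)^1 = 0.5.
At steady state, R = 1/(1 − 0.5) = 2/1.
Single-dose peak C₀ = D/Vd = 4200/150 = 28 mg/L.
Steady-state peak Cmax,ss = C₀·R = 28 × 2/1 ≈ 56.000 mg/L.
Peak 56.0 mg/L vs MTC 69 mg/L: below toxic threshold.

56.0 mg/L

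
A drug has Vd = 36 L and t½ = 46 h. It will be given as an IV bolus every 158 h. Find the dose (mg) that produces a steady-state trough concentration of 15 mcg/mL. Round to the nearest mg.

τ/t½ = 158/46 ≈ 3.4348, so f = (1/2)^(158/46) ≈ 0.092476.
Cmin,ss = (D/Vd)·f/(1−f), so D = Cmin,ss·Vd·(1−f)/f.
D = 15 × 36 × (1−f)/f ≈ 15 × 36 × 9.81362 ≈ 5299.35 mg.

5299 mg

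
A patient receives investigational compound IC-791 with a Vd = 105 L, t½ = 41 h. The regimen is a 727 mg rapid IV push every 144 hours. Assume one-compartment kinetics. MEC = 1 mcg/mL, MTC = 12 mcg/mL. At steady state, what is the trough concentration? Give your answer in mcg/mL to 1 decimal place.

Over one 144-h interval, 144/41 ≈ 3.5122 half-lives elapse, leaving f ≈ 0.0876 of each dose.
Single-dose peak C₀ = D/Vd = 727/105 ≈ 6.924 mcg/mL.
Steady-state trough Cmin,ss = C₀·f/(1−f) ≈ 6.924 × 0.0876/0.9124 ≈ 0.665 mcg/mL.
Trough 0.7 mcg/mL vs MEC 1 mcg/mL: subtherapeutic.

0.7 mcg/mL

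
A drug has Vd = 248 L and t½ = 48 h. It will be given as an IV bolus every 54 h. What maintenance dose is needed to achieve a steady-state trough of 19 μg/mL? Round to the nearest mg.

τ/t½ = 54/48 ≈ 1.125, so f = (1/2)^(54/48) ≈ 0.458502.
Cmin,ss = (D/Vd)·f/(1−f), so D = Cmin,ss·Vd·(1−f)/f.
D = 19 × 248 × (1−f)/f ≈ 19 × 248 × 1.18102 ≈ 5564.97 mg.

5565 mg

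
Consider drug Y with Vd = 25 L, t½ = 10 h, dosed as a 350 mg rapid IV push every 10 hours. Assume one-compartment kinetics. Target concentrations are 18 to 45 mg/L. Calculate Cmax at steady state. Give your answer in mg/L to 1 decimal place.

τ = 10 h = 1 half-life, so f = (1/2)^1 = 0.5.
Accumulation ratio R = 1/(1 − f) = 1/0.5 = 2/1.
Single-dose peak C₀ = D/Vd = 350/25 = 14 mg/L.
Steady-state peak Cmax,ss = C₀·R = 14 × 2/1 ≈ 28.000 mg/L.
Peak 28.0 mg/L vs MTC 45 mg/L: below toxic threshold.

28.0 mg/L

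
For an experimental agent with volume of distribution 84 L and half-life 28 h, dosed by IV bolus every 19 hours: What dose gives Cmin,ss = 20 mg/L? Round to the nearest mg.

1009 mg

τ/t½ = 19/28 ≈ 0.67857, so f = (1/2)^(19/28) ≈ 0.624784.
Cmin,ss = (D/Vd)·f/(1−f), so D = Cmin,ss·Vd·(1−f)/f.
D = 20 × 84 × (1−f)/f ≈ 20 × 84 × 0.60055 ≈ 1008.92 mg.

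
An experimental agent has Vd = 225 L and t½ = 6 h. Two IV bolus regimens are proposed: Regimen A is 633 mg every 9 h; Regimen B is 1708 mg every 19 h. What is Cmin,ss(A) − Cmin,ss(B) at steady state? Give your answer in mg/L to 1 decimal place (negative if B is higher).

0.6 mg/L

Regimen A: f = (1/2)^(9/6) ≈ 0.3536; Cmin,ss = (633/225)·f/(1−f) ≈ 1.539 mg/L.
Regimen B: f = (1/2)^(19/6) ≈ 0.1114; Cmin,ss = (1708/225)·f/(1−f) ≈ 0.952 mg/L.
Difference ≈ 1.539 − 0.952 ≈ 0.587 mg/L.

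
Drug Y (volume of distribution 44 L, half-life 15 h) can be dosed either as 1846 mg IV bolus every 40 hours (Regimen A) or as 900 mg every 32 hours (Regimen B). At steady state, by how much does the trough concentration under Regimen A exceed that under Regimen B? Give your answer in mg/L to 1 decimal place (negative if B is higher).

Regimen A: f = (1/2)^(40/15) ≈ 0.1575; Cmin,ss = (1846/44)·f/(1−f) ≈ 7.843 mg/L.
Regimen B: f = (1/2)^(32/15) ≈ 0.2279; Cmin,ss = (900/44)·f/(1−f) ≈ 6.038 mg/L.
Difference ≈ 7.843 − 6.038 ≈ 1.805 mg/L.

1.8 mg/L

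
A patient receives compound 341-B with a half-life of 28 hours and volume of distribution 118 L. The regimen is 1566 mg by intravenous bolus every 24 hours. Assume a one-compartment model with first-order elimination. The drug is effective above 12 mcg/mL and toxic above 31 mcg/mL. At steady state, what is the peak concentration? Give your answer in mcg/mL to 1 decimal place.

29.6 mcg/mL

Over one 24-h interval, 24/28 ≈ 0.85714 half-lives elapse, leaving f ≈ 0.5520 of each dose.
At steady state, accumulation factor R = 1/(1 − e^(−kτ)) ≈ 2.2321.
Single-dose peak C₀ = D/Vd = 1566/118 ≈ 13.271 mcg/mL.
Cmax,ss = C₀/(1 − f) ≈ 13.271/0.4480 ≈ 29.623 mcg/mL.
Peak 29.6 mcg/mL vs MTC 31 mcg/mL: below toxic threshold.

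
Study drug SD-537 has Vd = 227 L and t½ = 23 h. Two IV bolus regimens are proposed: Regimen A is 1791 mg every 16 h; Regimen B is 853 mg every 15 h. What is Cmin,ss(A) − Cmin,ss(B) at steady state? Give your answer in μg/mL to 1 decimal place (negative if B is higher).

6.2 μg/mL

Regimen A: f = (1/2)^(16/23) ≈ 0.6174; Cmin,ss = (1791/227)·f/(1−f) ≈ 12.732 μg/mL.
Regimen B: f = (1/2)^(15/23) ≈ 0.6363; Cmin,ss = (853/227)·f/(1−f) ≈ 6.574 μg/mL.
Difference ≈ 12.732 − 6.574 ≈ 6.158 μg/mL.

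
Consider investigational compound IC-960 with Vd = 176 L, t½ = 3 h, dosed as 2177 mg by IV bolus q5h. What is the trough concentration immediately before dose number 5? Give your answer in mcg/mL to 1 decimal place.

f = (1/2)^(τ/t½) = (1/2)^(5/3) ≈ 0.3150.
C₀ = D/Vd = 2177/176 ≈ 12.369 mcg/mL.
Before the 5th dose, 4 doses have been given. Superposition: Cmin = C₀·(f + f² + … + f^4).
≈ 12.369 × (0.3150 + 0.0992 + 0.0313 + 0.0098) ≈ 12.369 × 0.4553 ≈ 5.632 mcg/mL.

5.6 mcg/mL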